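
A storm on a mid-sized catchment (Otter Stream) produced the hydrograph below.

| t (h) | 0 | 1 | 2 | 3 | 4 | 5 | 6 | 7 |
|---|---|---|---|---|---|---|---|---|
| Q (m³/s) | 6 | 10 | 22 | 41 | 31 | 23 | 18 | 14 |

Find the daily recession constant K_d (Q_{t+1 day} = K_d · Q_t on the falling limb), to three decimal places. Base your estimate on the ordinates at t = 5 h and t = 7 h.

Between t = 5 h and t = 7 h the flow falls from 23 to 14 m³/s over 2×1 h = 2 h.
Per-interval ratio K = (14/23)^(1/2) = 0.7802; K_d = K^(24/1) = 0.003.

K_d ≈ 0.003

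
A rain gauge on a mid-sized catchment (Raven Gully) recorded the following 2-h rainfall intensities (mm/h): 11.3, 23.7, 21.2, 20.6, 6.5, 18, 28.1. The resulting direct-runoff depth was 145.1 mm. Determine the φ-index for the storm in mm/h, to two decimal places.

φ ≈ 8.39 mm/h

Only the 6 blocks with intensity above φ contribute runoff: 11.3, 23.7, 21.2, 20.6, 18, 28.1 mm/h.
Σ(I−φ)·Δt = d  ⇒  (11.3+23.7+21.2+20.6+18+28.1 − 6φ)·2 = 145.1
φ = (122.9 − 145.1/2) / 6 = 8.39 mm/h.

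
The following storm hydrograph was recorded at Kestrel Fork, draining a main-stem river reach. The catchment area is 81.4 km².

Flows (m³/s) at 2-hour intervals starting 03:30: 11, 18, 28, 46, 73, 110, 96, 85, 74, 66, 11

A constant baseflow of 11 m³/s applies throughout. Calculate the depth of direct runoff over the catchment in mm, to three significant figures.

d ≈ 44.0 mm

Direct runoff: 0.0, 7.0, 17.0, 35.0, 62.0, 99.0, 85.0, 74.0, 63.0, 55.0, 0.0 m³/s; ΣQ_DR = 497.0 m³/s.
V = ΣQ_DR · Δt = 497.0 × 7200 s = 3.578 × 10^6 m³.
Over A = 81.4 km², depth = V / A = 44.0 mm.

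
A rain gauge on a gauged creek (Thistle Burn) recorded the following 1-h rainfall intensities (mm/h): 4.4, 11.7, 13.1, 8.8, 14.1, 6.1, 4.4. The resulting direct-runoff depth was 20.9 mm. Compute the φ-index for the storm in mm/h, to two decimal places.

Only the 4 blocks with intensity above φ contribute runoff: 11.7, 13.1, 8.8, 14.1 mm/h.
Σ(I−φ)·Δt = d  ⇒  (11.7+13.1+8.8+14.1 − 4φ)·1 = 20.9
φ = (47.70 − 20.9/1) / 4 = 6.70 mm/h.

φ ≈ 6.70 mm/h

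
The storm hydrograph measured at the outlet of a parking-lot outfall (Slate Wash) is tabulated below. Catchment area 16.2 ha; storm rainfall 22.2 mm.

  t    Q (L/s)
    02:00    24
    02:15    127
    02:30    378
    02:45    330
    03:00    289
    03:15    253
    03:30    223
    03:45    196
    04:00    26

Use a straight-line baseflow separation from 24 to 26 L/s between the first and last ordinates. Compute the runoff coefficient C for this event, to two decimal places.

C ≈ 0.41

ΣQ_DR = 1621 L/s; V = ΣQ_DR·Δt = 1.459 × 10^6 L.
Runoff depth d = V / A = 9.006 mm.
C = d / P = 9.006 / 22.2 = 0.41.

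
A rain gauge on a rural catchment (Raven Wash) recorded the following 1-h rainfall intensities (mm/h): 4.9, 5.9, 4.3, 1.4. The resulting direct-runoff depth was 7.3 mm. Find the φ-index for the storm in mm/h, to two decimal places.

Only the 3 blocks with intensity above φ contribute runoff: 4.9, 5.9, 4.3 mm/h.
Σ(I−φ)·Δt = d  ⇒  (4.9+5.9+4.3 − 3φ)·1 = 7.3
φ = (15.10 − 7.3/1) / 3 = 2.60 mm/h.

φ ≈ 2.60 mm/h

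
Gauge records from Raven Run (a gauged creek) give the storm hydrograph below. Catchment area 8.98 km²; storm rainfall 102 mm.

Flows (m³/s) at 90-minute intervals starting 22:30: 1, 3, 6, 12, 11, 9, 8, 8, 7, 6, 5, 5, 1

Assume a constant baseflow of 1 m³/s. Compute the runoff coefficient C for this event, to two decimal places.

C ≈ 0.41

ΣQ_DR = 69.00 m³/s; V = ΣQ_DR·Δt = 3.726 × 10^5 m³.
Runoff depth d = V / A = 41.49 mm.
C = d / P = 41.49 / 102 = 0.41.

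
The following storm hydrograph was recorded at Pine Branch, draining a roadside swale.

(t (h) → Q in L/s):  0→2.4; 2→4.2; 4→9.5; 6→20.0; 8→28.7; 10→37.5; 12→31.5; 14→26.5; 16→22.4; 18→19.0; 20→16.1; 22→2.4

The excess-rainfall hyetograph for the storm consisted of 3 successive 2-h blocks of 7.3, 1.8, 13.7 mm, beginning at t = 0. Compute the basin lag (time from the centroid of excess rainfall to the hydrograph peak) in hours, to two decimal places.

t_L ≈ 6.44 h

Centroid of excess rainfall: t_c = Σ P_i·t̄_i / ΣP_i = 3.5614 h (block centres at 1, 3, 5 h).
Hydrograph peak occurs at t = 10 h, so basin lag t_L = 10 − 3.5614 = 6.44 h.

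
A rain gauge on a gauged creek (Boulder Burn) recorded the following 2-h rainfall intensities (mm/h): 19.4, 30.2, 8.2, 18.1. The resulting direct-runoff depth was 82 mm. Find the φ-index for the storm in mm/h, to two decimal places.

φ ≈ 8.90 mm/h

Only the 3 blocks with intensity above φ contribute runoff: 19.4, 30.2, 18.1 mm/h.
Σ(I−φ)·Δt = d  ⇒  (19.4+30.2+18.1 − 3φ)·2 = 82
φ = (67.70 − 82/2) / 3 = 8.90 mm/h.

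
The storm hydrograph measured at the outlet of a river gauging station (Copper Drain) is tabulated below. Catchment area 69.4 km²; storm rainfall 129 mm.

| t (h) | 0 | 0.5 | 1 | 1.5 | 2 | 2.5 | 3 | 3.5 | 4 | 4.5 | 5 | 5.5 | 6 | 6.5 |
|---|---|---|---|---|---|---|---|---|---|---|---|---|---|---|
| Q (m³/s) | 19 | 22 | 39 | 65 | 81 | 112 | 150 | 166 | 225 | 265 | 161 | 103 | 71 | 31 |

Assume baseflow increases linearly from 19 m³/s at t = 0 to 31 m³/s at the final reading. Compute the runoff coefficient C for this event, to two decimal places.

C ≈ 0.23

ΣQ_DR = 1160 m³/s; V = ΣQ_DR·Δt = 2.088 × 10^6 m³.
Runoff depth d = V / A = 30.09 mm.
C = d / P = 30.09 / 129 = 0.23.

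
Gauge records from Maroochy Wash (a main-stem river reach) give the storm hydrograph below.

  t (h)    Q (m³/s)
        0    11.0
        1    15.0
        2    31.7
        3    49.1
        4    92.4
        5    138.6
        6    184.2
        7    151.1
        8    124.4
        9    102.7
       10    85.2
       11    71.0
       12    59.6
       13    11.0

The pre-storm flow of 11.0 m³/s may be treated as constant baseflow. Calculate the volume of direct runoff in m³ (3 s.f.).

V ≈ 3.50 × 10^6 m³

Direct-runoff ordinates (Q − Q_b): 0.0, 4.0, 20.7, 38.1, 81.4, 127.6, 173.2, 140.1, 113.4, 91.7, 74.2, 60.0, 48.6, 0.0 m³/s.
ΣQ_DR = 973.0 m³/s.
With Δt = 1 h = 3600 s, V = ΣQ_DR · Δt = 973.0 × 3600 = 3.50 × 10^6 m³.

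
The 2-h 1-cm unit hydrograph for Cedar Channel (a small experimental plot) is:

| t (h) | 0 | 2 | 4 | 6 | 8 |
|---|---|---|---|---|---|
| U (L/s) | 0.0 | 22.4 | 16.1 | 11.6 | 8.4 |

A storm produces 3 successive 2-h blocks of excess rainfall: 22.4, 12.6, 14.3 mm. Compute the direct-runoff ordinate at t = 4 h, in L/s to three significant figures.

Q ≈ 64.3 L/s

By discrete convolution, Q_j = Σ (P_i / 10 mm) · U_{j−i}.
At t = 4 h (j=2): Q = (22.4/10)·16.1 + (12.6/10)·22.4 + (14.3/10)·0.0 = 64.3 L/s.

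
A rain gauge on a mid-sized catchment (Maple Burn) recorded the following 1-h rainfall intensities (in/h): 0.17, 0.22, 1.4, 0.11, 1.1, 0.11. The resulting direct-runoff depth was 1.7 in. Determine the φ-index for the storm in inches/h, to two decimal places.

φ ≈ 0.40 in/h

Only the 2 blocks with intensity above φ contribute runoff: 1.4, 1.1 in/h.
Σ(I−φ)·Δt = d  ⇒  (1.4+1.1 − 2φ)·1 = 1.7
φ = (2.500 − 1.7/1) / 2 = 0.40 in/h.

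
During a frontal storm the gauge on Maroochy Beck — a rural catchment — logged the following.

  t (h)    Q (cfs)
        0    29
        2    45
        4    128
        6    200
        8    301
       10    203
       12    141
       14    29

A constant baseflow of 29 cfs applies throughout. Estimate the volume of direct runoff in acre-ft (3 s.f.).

V ≈ 140 acre-ft

Direct-runoff ordinates (Q − Q_b): 0.0, 16.0, 99.0, 171.0, 272.0, 174.0, 112.0, 0.0 cfs.
ΣQ_DR = 844.0 cfs.
With Δt = 2 h = 7200 s, V = ΣQ_DR · Δt = 844.0 × 7200 = 6.08 × 10^6 ft³ = 140 acre-ft.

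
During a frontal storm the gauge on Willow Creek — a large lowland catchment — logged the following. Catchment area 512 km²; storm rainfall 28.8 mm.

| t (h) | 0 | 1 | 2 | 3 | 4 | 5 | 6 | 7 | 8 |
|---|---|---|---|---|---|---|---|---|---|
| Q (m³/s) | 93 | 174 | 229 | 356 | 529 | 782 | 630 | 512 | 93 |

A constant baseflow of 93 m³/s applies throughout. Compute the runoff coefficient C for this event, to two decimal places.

C ≈ 0.63

ΣQ_DR = 2561 m³/s; V = ΣQ_DR·Δt = 9.220 × 10^6 m³.
Runoff depth d = V / A = 18.01 mm.
C = d / P = 18.01 / 28.8 = 0.63.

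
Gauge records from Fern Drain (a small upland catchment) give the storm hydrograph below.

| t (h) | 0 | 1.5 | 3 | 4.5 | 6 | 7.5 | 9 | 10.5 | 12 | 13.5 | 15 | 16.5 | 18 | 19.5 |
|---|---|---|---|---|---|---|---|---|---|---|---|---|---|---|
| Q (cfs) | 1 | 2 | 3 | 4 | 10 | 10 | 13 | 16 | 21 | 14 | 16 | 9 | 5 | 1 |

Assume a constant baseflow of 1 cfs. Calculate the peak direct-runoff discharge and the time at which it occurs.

Q_p = 20.0 cfs at t = 12 h

Subtracting baseflow gives direct-runoff ordinates: 0.0, 1.0, 2.0, 3.0, 9.0, 9.0, 12.0, 15.0, 20.0, 13.0, 15.0, 8.0, 4.0, 0.0 cfs.
The maximum is 20.0 cfs, occurring at the reading for t = 12 h.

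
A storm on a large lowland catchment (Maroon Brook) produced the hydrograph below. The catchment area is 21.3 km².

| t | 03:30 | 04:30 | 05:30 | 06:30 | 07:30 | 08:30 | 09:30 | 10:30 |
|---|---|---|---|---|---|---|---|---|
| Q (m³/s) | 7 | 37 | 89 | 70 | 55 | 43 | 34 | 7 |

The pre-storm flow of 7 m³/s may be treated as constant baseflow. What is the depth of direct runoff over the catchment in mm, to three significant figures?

Direct runoff: 0.0, 30.0, 82.0, 63.0, 48.0, 36.0, 27.0, 0.0 m³/s; ΣQ_DR = 286.0 m³/s.
V = ΣQ_DR · Δt = 286.0 × 3600 s = 1.030 × 10^6 m³.
Over A = 21.3 km², depth = V / A = 48.3 mm.

d ≈ 48.3 mm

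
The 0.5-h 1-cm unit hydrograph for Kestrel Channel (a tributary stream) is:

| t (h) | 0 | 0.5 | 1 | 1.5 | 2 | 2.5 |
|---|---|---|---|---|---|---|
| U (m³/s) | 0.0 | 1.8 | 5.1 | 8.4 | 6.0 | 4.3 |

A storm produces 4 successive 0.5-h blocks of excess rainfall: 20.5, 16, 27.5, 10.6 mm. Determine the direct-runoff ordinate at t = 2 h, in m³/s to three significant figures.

By discrete convolution, Q_j = Σ (P_i / 10 mm) · U_{j−i}.
At t = 2 h (j=4): Q = (20.5/10)·6.0 + (16/10)·8.4 + (27.5/10)·5.1 + (10.6/10)·1.8 = 41.7 m³/s.

Q ≈ 41.7 m³/s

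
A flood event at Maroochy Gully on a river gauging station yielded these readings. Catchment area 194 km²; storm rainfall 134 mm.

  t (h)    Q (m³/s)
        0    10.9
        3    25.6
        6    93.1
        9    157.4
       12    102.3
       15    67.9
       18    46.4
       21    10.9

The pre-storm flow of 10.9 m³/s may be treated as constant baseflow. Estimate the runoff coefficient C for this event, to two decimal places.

ΣQ_DR = 427.3 m³/s; V = ΣQ_DR·Δt = 4.615 × 10^6 m³.
Runoff depth d = V / A = 23.79 mm.
C = d / P = 23.79 / 134 = 0.18.

C ≈ 0.18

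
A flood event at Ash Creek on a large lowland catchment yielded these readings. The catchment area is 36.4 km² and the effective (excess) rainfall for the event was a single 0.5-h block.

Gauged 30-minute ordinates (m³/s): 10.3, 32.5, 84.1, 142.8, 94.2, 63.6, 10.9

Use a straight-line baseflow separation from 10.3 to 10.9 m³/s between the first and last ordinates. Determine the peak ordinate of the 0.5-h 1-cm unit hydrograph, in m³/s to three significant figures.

Direct runoff: 0.00, 22.10, 73.60, 132.20, 83.50, 52.80, 0.00 m³/s; ΣQ_DR = 364.2 m³/s, peak = 132.20 m³/s.
Runoff depth d = ΣQ_DR·Δt / A = 364.2 × 1800 / (36.4 km²) = 18.01 mm.
The 1-cm UH is the DRH scaled by (10 mm)/d, so U_p = 132.20 × 10/18.01 = 73.4 m³/s.

U_p ≈ 73.4 m³/s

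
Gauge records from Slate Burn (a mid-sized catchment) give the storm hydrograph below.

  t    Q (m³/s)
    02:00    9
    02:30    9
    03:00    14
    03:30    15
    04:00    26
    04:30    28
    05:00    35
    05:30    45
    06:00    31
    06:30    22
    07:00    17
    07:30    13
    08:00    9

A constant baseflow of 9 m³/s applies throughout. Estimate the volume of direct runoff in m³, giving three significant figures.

Direct-runoff ordinates (Q − Q_b): 0.0, 0.0, 5.0, 6.0, 17.0, 19.0, 26.0, 36.0, 22.0, 13.0, 8.0, 4.0, 0.0 m³/s.
ΣQ_DR = 156.0 m³/s.
With Δt = 0.5 h = 1800 s, V = ΣQ_DR · Δt = 156.0 × 1800 = 2.81 × 10^5 m³.

V ≈ 2.81 × 10^5 m³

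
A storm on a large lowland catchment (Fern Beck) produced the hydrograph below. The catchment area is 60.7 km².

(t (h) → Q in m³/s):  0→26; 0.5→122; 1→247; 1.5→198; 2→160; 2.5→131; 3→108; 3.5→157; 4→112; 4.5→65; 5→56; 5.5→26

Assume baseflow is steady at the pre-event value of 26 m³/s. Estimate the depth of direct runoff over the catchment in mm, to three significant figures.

Direct runoff: 0.0, 96.0, 221.0, 172.0, 134.0, 105.0, 82.0, 131.0, 86.0, 39.0, 30.0, 0.0 m³/s; ΣQ_DR = 1096 m³/s.
V = ΣQ_DR · Δt = 1096 × 1800 s = 1.973 × 10^6 m³.
Over A = 60.7 km², depth = V / A = 32.5 mm.

d ≈ 32.5 mm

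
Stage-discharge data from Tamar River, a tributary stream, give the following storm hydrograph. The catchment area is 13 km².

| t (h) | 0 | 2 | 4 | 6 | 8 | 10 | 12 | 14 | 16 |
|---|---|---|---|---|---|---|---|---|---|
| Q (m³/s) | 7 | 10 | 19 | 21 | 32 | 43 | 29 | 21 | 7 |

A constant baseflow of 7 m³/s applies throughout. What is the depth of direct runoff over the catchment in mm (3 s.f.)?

d ≈ 69.8 mm

Direct runoff: 0.0, 3.0, 12.0, 14.0, 25.0, 36.0, 22.0, 14.0, 0.0 m³/s; ΣQ_DR = 126.0 m³/s.
V = ΣQ_DR · Δt = 126.0 × 7200 s = 9.072 × 10^5 m³.
Over A = 13 km², depth = V / A = 69.8 mm.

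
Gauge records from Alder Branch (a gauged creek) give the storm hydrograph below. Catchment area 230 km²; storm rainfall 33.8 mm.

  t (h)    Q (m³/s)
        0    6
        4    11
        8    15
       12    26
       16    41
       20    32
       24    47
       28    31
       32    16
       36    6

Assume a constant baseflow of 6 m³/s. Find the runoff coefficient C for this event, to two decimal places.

C ≈ 0.32

ΣQ_DR = 171.0 m³/s; V = ΣQ_DR·Δt = 2.462 × 10^6 m³.
Runoff depth d = V / A = 10.71 mm.
C = d / P = 10.71 / 33.8 = 0.32.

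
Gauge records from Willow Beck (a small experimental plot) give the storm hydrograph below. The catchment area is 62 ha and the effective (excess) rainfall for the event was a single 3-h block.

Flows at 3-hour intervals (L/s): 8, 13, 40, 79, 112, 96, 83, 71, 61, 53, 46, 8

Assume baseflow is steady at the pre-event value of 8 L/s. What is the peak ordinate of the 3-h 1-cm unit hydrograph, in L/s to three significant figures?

Direct runoff: 0.0, 5.0, 32.0, 71.0, 104.0, 88.0, 75.0, 63.0, 53.0, 45.0, 38.0, 0.0 L/s; ΣQ_DR = 574.0 L/s, peak = 104.0 L/s.
Runoff depth d = ΣQ_DR·Δt / A = 574.0 × 10800 / (62 ha) = 9.999 mm.
The 1-cm UH is the DRH scaled by (10 mm)/d, so U_p = 104.0 × 10/9.999 = 104 L/s.

U_p ≈ 104 L/s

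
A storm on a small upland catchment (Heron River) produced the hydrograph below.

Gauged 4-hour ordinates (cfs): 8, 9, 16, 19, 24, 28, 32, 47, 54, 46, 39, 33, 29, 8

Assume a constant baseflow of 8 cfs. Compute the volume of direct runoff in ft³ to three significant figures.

V ≈ 4.03 × 10^6 ft³

Direct-runoff ordinates (Q − Q_b): 0.0, 1.0, 8.0, 11.0, 16.0, 20.0, 24.0, 39.0, 46.0, 38.0, 31.0, 25.0, 21.0, 0.0 cfs.
ΣQ_DR = 280.0 cfs.
With Δt = 4 h = 14400 s, V = ΣQ_DR · Δt = 280.0 × 14400 = 4.03 × 10^6 ft³.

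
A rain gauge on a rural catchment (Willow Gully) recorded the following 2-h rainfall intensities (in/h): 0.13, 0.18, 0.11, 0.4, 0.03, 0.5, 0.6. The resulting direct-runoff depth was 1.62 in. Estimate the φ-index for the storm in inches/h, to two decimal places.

Only the 3 blocks with intensity above φ contribute runoff: 0.4, 0.5, 0.6 in/h.
Σ(I−φ)·Δt = d  ⇒  (0.4+0.5+0.6 − 3φ)·2 = 1.62
φ = (1.500 − 1.62/2) / 3 = 0.23 in/h.

φ ≈ 0.23 in/h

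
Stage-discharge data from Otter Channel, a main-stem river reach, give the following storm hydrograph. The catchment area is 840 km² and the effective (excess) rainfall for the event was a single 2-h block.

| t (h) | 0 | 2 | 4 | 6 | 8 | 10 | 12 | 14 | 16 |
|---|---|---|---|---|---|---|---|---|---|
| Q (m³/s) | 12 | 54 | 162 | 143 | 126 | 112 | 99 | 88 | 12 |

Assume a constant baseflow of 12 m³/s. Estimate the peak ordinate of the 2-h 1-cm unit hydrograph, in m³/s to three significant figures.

U_p ≈ 250 m³/s

Direct runoff: 0.0, 42.0, 150.0, 131.0, 114.0, 100.0, 87.0, 76.0, 0.0 m³/s; ΣQ_DR = 700.0 m³/s, peak = 150.0 m³/s.
Runoff depth d = ΣQ_DR·Δt / A = 700.0 × 7200 / (840 km²) = 6.000 mm.
The 1-cm UH is the DRH scaled by (10 mm)/d, so U_p = 150.0 × 10/6.000 = 250 m³/s.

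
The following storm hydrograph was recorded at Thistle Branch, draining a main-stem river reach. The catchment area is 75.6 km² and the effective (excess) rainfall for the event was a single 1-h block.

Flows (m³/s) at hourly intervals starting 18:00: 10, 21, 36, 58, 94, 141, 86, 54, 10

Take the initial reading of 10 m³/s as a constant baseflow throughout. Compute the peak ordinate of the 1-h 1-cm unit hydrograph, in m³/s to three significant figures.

U_p ≈ 65.5 m³/s

Direct runoff: 0.0, 11.0, 26.0, 48.0, 84.0, 131.0, 76.0, 44.0, 0.0 m³/s; ΣQ_DR = 420.0 m³/s, peak = 131.0 m³/s.
Runoff depth d = ΣQ_DR·Δt / A = 420.0 × 3600 / (75.6 km²) = 20.00 mm.
The 1-cm UH is the DRH scaled by (10 mm)/d, so U_p = 131.0 × 10/20.00 = 65.5 m³/s.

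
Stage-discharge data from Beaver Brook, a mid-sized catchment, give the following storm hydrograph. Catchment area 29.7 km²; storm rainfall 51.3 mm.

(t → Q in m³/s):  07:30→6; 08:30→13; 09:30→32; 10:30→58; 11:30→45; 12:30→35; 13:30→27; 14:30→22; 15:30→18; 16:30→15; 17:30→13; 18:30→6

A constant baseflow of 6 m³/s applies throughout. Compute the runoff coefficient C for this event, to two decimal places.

C ≈ 0.52

ΣQ_DR = 218.0 m³/s; V = ΣQ_DR·Δt = 7.848 × 10^5 m³.
Runoff depth d = V / A = 26.42 mm.
C = d / P = 26.42 / 51.3 = 0.52.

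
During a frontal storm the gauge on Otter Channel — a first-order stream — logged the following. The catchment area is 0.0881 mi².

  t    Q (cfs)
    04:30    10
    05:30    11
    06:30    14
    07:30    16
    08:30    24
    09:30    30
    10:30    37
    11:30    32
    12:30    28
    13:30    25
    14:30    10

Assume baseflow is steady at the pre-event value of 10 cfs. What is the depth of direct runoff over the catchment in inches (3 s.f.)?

d ≈ 2.23 in

Direct runoff: 0.0, 1.0, 4.0, 6.0, 14.0, 20.0, 27.0, 22.0, 18.0, 15.0, 0.0 cfs; ΣQ_DR = 127.0 cfs.
V = ΣQ_DR · Δt = 127.0 × 3600 s = 4.572 × 10^5 ft³.
Over A = 0.0881 mi², depth = V / A = 2.23 in.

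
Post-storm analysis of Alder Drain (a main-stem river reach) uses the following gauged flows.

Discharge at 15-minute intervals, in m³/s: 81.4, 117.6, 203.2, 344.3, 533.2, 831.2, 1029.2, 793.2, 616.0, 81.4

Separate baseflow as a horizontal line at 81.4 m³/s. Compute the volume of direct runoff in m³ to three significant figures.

Direct-runoff ordinates (Q − Q_b): 0.0, 36.2, 121.8, 262.9, 451.8, 749.8, 947.8, 711.8, 534.6, 0.0 m³/s.
ΣQ_DR = 3817 m³/s.
With Δt = 0.25 h = 900 s, V = ΣQ_DR · Δt = 3817 × 900 = 3.44 × 10^6 m³.

V ≈ 3.44 × 10^6 m³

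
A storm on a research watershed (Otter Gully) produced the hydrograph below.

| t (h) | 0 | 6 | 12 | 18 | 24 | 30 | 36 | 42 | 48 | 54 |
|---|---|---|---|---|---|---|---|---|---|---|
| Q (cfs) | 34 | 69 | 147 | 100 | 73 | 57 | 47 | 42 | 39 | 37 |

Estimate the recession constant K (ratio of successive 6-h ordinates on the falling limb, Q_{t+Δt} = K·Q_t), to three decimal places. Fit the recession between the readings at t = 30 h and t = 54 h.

Using the recession-limb readings at t = 30 h and t = 54 h: Q falls from 57 to 37 cfs over 4 intervals.
K = (Q₂/Q₁)^(1/4) = (37/57)^(1/4) = 0.898.

K ≈ 0.898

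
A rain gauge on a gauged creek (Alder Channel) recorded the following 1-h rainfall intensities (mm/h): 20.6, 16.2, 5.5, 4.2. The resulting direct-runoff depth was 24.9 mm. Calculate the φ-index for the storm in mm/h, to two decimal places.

φ ≈ 5.95 mm/h

Only the 2 blocks with intensity above φ contribute runoff: 20.6, 16.2 mm/h.
Σ(I−φ)·Δt = d  ⇒  (20.6+16.2 − 2φ)·1 = 24.9
φ = (36.80 − 24.9/1) / 2 = 5.95 mm/h.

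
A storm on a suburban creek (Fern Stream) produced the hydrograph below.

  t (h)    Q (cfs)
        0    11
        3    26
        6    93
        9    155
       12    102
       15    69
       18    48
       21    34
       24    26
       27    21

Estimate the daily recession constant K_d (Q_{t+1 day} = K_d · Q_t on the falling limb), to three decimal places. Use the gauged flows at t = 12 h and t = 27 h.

Between t = 12 h and t = 27 h the flow falls from 102 to 21 cfs over 5×3 h = 15 h.
Per-interval ratio K = (21/102)^(1/5) = 0.7290; K_d = K^(24/3) = 0.080.

K_d ≈ 0.080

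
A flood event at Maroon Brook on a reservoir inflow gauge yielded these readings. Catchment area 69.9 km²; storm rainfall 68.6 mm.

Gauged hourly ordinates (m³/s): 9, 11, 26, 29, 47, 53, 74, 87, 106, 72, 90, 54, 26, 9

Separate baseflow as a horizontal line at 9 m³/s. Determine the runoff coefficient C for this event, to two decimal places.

C ≈ 0.43

ΣQ_DR = 567.0 m³/s; V = ΣQ_DR·Δt = 2.041 × 10^6 m³.
Runoff depth d = V / A = 29.20 mm.
C = d / P = 29.20 / 68.6 = 0.43.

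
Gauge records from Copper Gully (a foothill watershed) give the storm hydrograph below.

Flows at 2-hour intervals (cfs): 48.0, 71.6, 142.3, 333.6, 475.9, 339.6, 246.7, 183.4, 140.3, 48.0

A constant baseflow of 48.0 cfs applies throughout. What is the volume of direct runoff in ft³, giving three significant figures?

V ≈ 1.12 × 10^7 ft³

Direct-runoff ordinates (Q − Q_b): 0.0, 23.6, 94.3, 285.6, 427.9, 291.6, 198.7, 135.4, 92.3, 0.0 cfs.
ΣQ_DR = 1549 cfs.
With Δt = 2 h = 7200 s, V = ΣQ_DR · Δt = 1549 × 7200 = 1.12 × 10^7 ft³.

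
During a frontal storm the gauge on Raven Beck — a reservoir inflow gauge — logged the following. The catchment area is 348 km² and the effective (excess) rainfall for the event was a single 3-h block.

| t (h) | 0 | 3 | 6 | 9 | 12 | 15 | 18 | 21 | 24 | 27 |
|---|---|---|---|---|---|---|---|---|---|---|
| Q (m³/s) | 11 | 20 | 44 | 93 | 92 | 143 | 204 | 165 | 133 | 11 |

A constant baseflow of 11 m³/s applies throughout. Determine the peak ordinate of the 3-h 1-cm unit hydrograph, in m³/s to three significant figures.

Direct runoff: 0.0, 9.0, 33.0, 82.0, 81.0, 132.0, 193.0, 154.0, 122.0, 0.0 m³/s; ΣQ_DR = 806.0 m³/s, peak = 193.0 m³/s.
Runoff depth d = ΣQ_DR·Δt / A = 806.0 × 10800 / (348 km²) = 25.01 mm.
The 1-cm UH is the DRH scaled by (10 mm)/d, so U_p = 193.0 × 10/25.01 = 77.2 m³/s.

U_p ≈ 77.2 m³/s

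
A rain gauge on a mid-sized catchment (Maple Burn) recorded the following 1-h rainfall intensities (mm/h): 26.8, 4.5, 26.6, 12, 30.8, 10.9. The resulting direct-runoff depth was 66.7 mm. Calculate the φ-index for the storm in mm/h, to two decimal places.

φ ≈ 8.08 mm/h

Only the 5 blocks with intensity above φ contribute runoff: 26.8, 26.6, 12, 30.8, 10.9 mm/h.
Σ(I−φ)·Δt = d  ⇒  (26.8+26.6+12+30.8+10.9 − 5φ)·1 = 66.7
φ = (107.1 − 66.7/1) / 5 = 8.08 mm/h.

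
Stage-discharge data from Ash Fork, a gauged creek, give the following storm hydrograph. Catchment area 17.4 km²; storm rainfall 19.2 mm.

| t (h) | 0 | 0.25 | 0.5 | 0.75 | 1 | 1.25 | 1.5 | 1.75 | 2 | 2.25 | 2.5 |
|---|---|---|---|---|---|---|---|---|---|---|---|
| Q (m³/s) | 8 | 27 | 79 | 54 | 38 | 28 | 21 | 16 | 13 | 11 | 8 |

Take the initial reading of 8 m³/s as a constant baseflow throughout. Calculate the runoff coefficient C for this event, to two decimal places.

C ≈ 0.58

ΣQ_DR = 215.0 m³/s; V = ΣQ_DR·Δt = 1.935 × 10^5 m³.
Runoff depth d = V / A = 11.12 mm.
C = d / P = 11.12 / 19.2 = 0.58.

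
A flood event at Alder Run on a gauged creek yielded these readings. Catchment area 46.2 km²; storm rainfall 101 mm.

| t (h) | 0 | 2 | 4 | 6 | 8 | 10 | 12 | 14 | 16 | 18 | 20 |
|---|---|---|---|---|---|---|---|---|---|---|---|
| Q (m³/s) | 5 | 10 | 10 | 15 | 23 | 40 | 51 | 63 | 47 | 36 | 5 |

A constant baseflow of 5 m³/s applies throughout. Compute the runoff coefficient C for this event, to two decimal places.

ΣQ_DR = 250.0 m³/s; V = ΣQ_DR·Δt = 1.800 × 10^6 m³.
Runoff depth d = V / A = 38.96 mm.
C = d / P = 38.96 / 101 = 0.39.

C ≈ 0.39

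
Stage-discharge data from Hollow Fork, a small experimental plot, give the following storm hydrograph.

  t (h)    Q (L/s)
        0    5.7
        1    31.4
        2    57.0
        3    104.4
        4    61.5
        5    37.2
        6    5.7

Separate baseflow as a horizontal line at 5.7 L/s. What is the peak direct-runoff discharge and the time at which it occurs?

Q_p = 98.7 L/s at t = 3 h

Subtracting baseflow gives direct-runoff ordinates: 0.0, 25.7, 51.3, 98.7, 55.8, 31.5, 0.0 L/s.
The maximum is 98.7 L/s, occurring at the reading for t = 3 h.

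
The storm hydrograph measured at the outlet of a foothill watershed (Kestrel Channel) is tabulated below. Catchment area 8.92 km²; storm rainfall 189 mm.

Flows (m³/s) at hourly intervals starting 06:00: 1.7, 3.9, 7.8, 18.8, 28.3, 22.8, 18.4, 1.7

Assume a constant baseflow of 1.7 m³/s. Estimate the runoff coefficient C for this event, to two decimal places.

ΣQ_DR = 89.80 m³/s; V = ΣQ_DR·Δt = 3.233 × 10^5 m³.
Runoff depth d = V / A = 36.24 mm.
C = d / P = 36.24 / 189 = 0.19.

C ≈ 0.19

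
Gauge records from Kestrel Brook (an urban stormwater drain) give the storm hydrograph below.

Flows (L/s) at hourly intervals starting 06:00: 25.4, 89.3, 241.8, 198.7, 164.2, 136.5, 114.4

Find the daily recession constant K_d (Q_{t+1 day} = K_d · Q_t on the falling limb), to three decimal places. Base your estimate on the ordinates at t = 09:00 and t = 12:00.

K_d ≈ 0.012

Between t = 09:00 and t = 12:00 the flow falls from 198.7 to 114.4 L/s over 3×1 h = 3 h.
Per-interval ratio K = (114.4/198.7)^(1/3) = 0.8319; K_d = K^(24/1) = 0.012.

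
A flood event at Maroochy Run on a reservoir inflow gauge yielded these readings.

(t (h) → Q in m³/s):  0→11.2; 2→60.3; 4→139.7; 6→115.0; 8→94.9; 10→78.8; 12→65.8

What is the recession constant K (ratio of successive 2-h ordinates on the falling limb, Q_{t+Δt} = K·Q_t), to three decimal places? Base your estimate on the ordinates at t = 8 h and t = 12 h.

K ≈ 0.833

Using the recession-limb readings at t = 8 h and t = 12 h: Q falls from 94.9 to 65.8 m³/s over 2 intervals.
K = (Q₂/Q₁)^(1/2) = (65.8/94.9)^(1/2) = 0.833.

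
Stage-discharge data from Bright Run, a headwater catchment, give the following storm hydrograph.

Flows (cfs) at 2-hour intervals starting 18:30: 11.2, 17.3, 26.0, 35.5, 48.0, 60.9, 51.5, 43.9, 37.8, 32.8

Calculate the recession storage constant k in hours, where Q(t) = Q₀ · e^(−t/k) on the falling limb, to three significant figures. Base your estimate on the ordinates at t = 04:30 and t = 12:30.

On the falling limb, Q drops from 60.9 to 32.8 cfs between t = 04:30 and t = 12:30 (Δt = 8 h).
k = −Δt / ln(Q₂/Q₁) = −8 / ln(32.8/60.9) = 12.9 h.

k ≈ 12.9 h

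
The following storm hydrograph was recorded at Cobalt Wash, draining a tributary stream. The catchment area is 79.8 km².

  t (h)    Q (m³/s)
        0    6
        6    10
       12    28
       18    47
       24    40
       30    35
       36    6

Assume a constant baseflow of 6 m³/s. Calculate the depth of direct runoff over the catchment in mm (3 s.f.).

d ≈ 35.2 mm

Direct runoff: 0.0, 4.0, 22.0, 41.0, 34.0, 29.0, 0.0 m³/s; ΣQ_DR = 130.0 m³/s.
V = ΣQ_DR · Δt = 130.0 × 21600 s = 2.808 × 10^6 m³.
Over A = 79.8 km², depth = V / A = 35.2 mm.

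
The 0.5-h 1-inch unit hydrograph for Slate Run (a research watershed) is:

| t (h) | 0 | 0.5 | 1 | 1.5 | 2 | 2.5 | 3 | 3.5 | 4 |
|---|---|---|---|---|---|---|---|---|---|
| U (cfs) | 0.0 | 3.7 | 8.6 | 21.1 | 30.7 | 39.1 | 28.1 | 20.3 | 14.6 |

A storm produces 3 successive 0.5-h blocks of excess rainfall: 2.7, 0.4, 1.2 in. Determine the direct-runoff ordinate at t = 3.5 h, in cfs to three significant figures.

Q ≈ 113 cfs

By discrete convolution, Q_j = Σ (P_i / 1 in) · U_{j−i}.
At t = 3.5 h (j=7): Q = (2.7/1)·20.3 + (0.4/1)·28.1 + (1.2/1)·39.1 = 113 cfs.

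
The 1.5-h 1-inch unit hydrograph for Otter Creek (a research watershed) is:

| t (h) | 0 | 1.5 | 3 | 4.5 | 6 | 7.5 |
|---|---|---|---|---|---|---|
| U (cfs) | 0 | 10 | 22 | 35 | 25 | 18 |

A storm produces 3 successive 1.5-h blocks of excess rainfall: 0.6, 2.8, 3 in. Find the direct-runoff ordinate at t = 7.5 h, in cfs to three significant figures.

Q ≈ 186 cfs

By discrete convolution, Q_j = Σ (P_i / 1 in) · U_{j−i}.
At t = 7.5 h (j=5): Q = (0.6/1)·18 + (2.8/1)·25 + (3/1)·35 = 186 cfs.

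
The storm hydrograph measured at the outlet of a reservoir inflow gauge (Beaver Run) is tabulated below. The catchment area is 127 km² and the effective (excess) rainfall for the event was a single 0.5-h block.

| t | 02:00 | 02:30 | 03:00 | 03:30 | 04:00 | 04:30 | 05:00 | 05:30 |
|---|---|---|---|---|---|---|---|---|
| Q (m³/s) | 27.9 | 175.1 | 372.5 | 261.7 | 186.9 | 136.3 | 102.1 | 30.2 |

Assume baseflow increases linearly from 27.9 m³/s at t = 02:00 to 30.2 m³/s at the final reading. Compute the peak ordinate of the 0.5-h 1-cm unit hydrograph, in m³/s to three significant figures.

Direct runoff: 0.00, 146.87, 343.94, 232.81, 157.69, 106.76, 72.23, 0.00 m³/s; ΣQ_DR = 1060 m³/s, peak = 343.94 m³/s.
Runoff depth d = ΣQ_DR·Δt / A = 1060 × 1800 / (127 km²) = 15.03 mm.
The 1-cm UH is the DRH scaled by (10 mm)/d, so U_p = 343.94 × 10/15.03 = 229 m³/s.

U_p ≈ 229 m³/s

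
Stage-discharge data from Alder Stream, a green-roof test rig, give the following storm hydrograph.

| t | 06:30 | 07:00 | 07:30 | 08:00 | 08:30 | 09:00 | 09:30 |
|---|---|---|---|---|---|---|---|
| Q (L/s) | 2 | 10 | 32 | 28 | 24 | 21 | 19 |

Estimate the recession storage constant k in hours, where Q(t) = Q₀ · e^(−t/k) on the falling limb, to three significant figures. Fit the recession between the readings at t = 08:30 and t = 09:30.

k ≈ 4.28 h

On the falling limb, Q drops from 24 to 19 L/s between t = 08:30 and t = 09:30 (Δt = 1 h).
k = −Δt / ln(Q₂/Q₁) = −1 / ln(19/24) = 4.28 h.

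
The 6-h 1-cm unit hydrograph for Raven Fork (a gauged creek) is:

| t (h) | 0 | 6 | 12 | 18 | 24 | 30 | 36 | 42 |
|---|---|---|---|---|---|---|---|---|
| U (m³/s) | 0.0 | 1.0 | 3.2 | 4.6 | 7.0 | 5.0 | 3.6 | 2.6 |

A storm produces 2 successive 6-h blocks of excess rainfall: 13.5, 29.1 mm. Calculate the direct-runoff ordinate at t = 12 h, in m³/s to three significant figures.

Q ≈ 7.23 m³/s

By discrete convolution, Q_j = Σ (P_i / 10 mm) · U_{j−i}.
At t = 12 h (j=2): Q = (13.5/10)·3.2 + (29.1/10)·1.0 = 7.23 m³/s.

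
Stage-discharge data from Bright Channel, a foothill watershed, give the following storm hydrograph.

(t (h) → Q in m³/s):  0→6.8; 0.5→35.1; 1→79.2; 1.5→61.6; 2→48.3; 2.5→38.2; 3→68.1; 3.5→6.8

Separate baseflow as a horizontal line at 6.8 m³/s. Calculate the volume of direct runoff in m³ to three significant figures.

V ≈ 5.21 × 10^5 m³

Direct-runoff ordinates (Q − Q_b): 0.0, 28.3, 72.4, 54.8, 41.5, 31.4, 61.3, 0.0 m³/s.
ΣQ_DR = 289.7 m³/s.
With Δt = 0.5 h = 1800 s, V = ΣQ_DR · Δt = 289.7 × 1800 = 5.21 × 10^5 m³.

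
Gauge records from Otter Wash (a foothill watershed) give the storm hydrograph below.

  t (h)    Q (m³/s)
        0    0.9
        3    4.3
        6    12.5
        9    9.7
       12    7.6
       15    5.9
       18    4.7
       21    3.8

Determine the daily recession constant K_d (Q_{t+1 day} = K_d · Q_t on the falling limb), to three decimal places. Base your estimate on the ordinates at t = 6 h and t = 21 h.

K_d ≈ 0.149

Between t = 6 h and t = 21 h the flow falls from 12.5 to 3.8 m³/s over 5×3 h = 15 h.
Per-interval ratio K = (3.8/12.5)^(1/5) = 0.7881; K_d = K^(24/3) = 0.149.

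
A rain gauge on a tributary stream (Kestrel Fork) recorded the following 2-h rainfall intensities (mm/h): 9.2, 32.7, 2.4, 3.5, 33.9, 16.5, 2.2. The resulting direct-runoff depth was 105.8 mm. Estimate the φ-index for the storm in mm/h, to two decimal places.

Only the 3 blocks with intensity above φ contribute runoff: 32.7, 33.9, 16.5 mm/h.
Σ(I−φ)·Δt = d  ⇒  (32.7+33.9+16.5 − 3φ)·2 = 105.8
φ = (83.10 − 105.8/2) / 3 = 10.07 mm/h.

φ ≈ 10.07 mm/h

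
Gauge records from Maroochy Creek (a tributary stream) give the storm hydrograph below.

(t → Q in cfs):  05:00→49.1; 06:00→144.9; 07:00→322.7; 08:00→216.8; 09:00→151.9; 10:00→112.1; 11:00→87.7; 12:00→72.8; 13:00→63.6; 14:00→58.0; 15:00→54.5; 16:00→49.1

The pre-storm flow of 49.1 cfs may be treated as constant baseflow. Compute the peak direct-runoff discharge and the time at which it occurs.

Subtracting baseflow gives direct-runoff ordinates: 0.0, 95.8, 273.6, 167.7, 102.8, 63.0, 38.6, 23.7, 14.5, 8.9, 5.4, 0.0 cfs.
The maximum is 273.6 cfs, occurring at the reading for t = 07:00.

Q_p = 273.6 cfs at t = 07:00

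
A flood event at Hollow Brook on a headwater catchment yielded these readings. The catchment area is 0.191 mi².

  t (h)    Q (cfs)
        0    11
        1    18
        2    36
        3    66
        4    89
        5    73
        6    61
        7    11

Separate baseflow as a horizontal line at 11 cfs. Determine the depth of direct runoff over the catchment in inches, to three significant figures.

d ≈ 2.25 in

Direct runoff: 0.0, 7.0, 25.0, 55.0, 78.0, 62.0, 50.0, 0.0 cfs; ΣQ_DR = 277.0 cfs.
V = ΣQ_DR · Δt = 277.0 × 3600 s = 9.972 × 10^5 ft³.
Over A = 0.191 mi², depth = V / A = 2.25 in.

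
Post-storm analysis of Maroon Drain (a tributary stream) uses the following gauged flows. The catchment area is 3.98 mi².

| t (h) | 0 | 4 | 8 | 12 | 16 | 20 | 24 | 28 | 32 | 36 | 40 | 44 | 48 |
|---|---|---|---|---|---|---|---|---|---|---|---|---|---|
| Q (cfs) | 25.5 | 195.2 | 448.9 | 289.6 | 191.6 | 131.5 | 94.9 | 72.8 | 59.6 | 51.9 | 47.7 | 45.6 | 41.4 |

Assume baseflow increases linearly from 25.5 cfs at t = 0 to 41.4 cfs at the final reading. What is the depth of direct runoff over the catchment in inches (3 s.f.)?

d ≈ 1.96 in

Direct runoff: 0.00, 168.38, 420.75, 260.12, 160.80, 99.38, 61.45, 38.02, 23.50, 14.47, 8.95, 5.53, 0.00 cfs; ΣQ_DR = 1261 cfs.
V = ΣQ_DR · Δt = 1261 × 14400 s = 1.816 × 10^7 ft³.
Over A = 3.98 mi², depth = V / A = 1.96 in.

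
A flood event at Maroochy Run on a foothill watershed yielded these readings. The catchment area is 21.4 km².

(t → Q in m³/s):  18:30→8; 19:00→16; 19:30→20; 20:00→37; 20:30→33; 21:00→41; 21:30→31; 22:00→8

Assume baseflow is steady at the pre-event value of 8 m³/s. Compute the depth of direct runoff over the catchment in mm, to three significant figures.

Direct runoff: 0.0, 8.0, 12.0, 29.0, 25.0, 33.0, 23.0, 0.0 m³/s; ΣQ_DR = 130.0 m³/s.
V = ΣQ_DR · Δt = 130.0 × 1800 s = 2.340 × 10^5 m³.
Over A = 21.4 km², depth = V / A = 10.9 mm.

d ≈ 10.9 mm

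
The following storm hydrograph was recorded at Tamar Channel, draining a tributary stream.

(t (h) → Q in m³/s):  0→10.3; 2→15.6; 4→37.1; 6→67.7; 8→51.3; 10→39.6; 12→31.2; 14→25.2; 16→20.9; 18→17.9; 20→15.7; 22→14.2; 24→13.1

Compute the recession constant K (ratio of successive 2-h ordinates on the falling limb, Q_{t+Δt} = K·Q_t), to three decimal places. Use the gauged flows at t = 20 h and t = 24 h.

K ≈ 0.913

Using the recession-limb readings at t = 20 h and t = 24 h: Q falls from 15.7 to 13.1 m³/s over 2 intervals.
K = (Q₂/Q₁)^(1/2) = (13.1/15.7)^(1/2) = 0.913.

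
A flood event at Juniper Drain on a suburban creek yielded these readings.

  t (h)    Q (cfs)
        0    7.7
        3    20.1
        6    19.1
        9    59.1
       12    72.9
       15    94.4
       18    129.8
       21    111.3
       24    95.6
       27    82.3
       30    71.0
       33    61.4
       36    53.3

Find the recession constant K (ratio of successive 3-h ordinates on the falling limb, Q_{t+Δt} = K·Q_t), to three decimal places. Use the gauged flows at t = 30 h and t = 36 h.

K ≈ 0.866

Using the recession-limb readings at t = 30 h and t = 36 h: Q falls from 71.0 to 53.3 cfs over 2 intervals.
K = (Q₂/Q₁)^(1/2) = (53.3/71.0)^(1/2) = 0.866.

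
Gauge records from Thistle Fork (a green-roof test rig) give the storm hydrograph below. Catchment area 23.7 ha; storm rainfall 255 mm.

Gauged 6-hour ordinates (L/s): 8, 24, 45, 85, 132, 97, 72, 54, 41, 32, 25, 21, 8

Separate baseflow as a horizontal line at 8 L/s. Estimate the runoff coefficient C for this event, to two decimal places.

ΣQ_DR = 540.0 L/s; V = ΣQ_DR·Δt = 1.166 × 10^7 L.
Runoff depth d = V / A = 49.22 mm.
C = d / P = 49.22 / 255 = 0.19.

C ≈ 0.19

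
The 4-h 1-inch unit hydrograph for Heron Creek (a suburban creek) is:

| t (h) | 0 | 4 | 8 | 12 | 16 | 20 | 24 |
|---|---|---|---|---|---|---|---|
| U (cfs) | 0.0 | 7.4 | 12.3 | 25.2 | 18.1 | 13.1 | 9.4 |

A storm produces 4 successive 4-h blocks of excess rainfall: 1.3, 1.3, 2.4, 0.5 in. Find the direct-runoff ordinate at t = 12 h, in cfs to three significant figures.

Q ≈ 66.5 cfs

By discrete convolution, Q_j = Σ (P_i / 1 in) · U_{j−i}.
At t = 12 h (j=3): Q = (1.3/1)·25.2 + (1.3/1)·12.3 + (2.4/1)·7.4 + (0.5/1)·0.0 = 66.5 cfs.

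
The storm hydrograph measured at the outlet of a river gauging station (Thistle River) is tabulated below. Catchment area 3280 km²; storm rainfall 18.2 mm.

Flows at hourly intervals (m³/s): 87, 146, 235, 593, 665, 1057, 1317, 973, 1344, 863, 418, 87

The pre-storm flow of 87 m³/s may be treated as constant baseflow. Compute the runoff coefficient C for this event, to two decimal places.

ΣQ_DR = 6741 m³/s; V = ΣQ_DR·Δt = 2.427 × 10^7 m³.
Runoff depth d = V / A = 7.399 mm.
C = d / P = 7.399 / 18.2 = 0.41.

C ≈ 0.41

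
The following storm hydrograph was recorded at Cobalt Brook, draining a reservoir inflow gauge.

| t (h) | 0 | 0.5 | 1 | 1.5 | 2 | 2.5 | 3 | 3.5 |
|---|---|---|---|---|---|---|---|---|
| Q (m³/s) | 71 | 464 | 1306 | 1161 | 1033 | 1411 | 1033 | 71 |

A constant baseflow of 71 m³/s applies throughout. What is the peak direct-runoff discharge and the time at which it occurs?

Subtracting baseflow gives direct-runoff ordinates: 0.0, 393.0, 1235.0, 1090.0, 962.0, 1340.0, 962.0, 0.0 m³/s.
The maximum is 1340.0 m³/s, occurring at the reading for t = 2.5 h.

Q_p = 1340.0 m³/s at t = 2.5 h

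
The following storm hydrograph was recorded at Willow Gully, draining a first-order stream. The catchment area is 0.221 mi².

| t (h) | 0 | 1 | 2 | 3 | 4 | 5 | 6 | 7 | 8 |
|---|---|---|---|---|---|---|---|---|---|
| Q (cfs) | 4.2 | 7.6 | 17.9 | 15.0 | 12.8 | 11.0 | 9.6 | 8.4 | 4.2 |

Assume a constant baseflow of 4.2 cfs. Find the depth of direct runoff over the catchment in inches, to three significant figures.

d ≈ 0.371 in

Direct runoff: 0.0, 3.4, 13.7, 10.8, 8.6, 6.8, 5.4, 4.2, 0.0 cfs; ΣQ_DR = 52.90 cfs.
V = ΣQ_DR · Δt = 52.90 × 3600 s = 1.904 × 10^5 ft³.
Over A = 0.221 mi², depth = V / A = 0.371 in.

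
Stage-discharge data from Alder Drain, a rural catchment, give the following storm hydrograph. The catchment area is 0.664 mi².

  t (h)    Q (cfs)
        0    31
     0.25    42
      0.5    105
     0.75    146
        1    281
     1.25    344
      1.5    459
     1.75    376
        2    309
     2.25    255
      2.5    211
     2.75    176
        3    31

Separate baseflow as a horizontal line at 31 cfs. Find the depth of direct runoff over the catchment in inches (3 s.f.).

d ≈ 1.38 in

Direct runoff: 0.0, 11.0, 74.0, 115.0, 250.0, 313.0, 428.0, 345.0, 278.0, 224.0, 180.0, 145.0, 0.0 cfs; ΣQ_DR = 2363 cfs.
V = ΣQ_DR · Δt = 2363 × 900 s = 2.127 × 10^6 ft³.
Over A = 0.664 mi², depth = V / A = 1.38 in.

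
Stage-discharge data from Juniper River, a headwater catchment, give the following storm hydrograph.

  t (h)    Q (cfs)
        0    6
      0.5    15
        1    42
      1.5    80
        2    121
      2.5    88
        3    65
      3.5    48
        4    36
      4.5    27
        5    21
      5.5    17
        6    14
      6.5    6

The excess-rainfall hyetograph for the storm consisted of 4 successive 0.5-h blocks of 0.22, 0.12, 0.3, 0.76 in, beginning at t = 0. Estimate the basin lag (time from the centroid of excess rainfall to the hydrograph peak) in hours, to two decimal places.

Centroid of excess rainfall: t_c = Σ P_i·t̄_i / ΣP_i = 1.3214 h (block centres at 0.25, 0.75, 1.25, 1.75 h).
Hydrograph peak occurs at t = 2 h, so basin lag t_L = 2 − 1.3214 = 0.68 h.

t_L ≈ 0.68 h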